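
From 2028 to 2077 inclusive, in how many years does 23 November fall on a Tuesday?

Track 23 November's weekday year by year (advancing +1, or +2 across a Feb 29):
  2028: Thu  2029: Fri (+1)  2030: Sat (+1)  2031: Sun (+1)  2032: Tue (+2) ✓
  2033: Wed (+1)  2034: Thu (+1)  2035: Fri (+1)  2036: Sun (+2)  2037: Mon (+1)
  2038: Tue (+1) ✓  2039: Wed (+1)  2040: Fri (+2)  2041: Sat (+1)  … (22 more years) …
  2064: Sun (+2)  2065: Mon (+1)  2066: Tue (+1) ✓  2067: Wed (+1)  2068: Fri (+2)
  2069: Sat (+1)  2070: Sun (+1)  2071: Mon (+1)  2072: Wed (+2)  2073: Thu (+1)
  2074: Fri (+1)  2075: Sat (+1)  2076: Mon (+2)  2077: Tue (+1) ✓
Tuesday years: 2032, 2038, 2049, 2055, 2060, 2066, 2077 — 7 in total.

7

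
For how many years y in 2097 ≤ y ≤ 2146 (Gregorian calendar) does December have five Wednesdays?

December has 31 days; it has five Wednesdays when Wednesday falls among the first (month-length − 28) days — i.e. when December 1 is one of Wednesday/Tuesday/Monday.
December 1 by year: 2097:Sun 2098:Mon✓ 2099:Tue✓ 2100:Wed✓ 2101:Thu 2102:Fri 2103:Sat 2104:Mon✓ 2105:Tue✓ 2106:Wed✓ 2107:Thu 2108:Sat 2109:Sun 2110:Mon✓ 2111:Tue✓ …(20 more)… 2132:Mon✓ 2133:Tue✓ 2134:Wed✓ 2135:Thu 2136:Sat 2137:Sun 2138:Mon✓ 2139:Tue✓ 2140:Thu 2141:Fri 2142:Sat 2143:Sun 2144:Tue✓ 2145:Wed✓ 2146:Thu
Years with five Wednesdays: 2098, 2099, 2100, 2104, 2105, 2106, 2110, 2111, 2116, 2117, 2121, 2122, 2123, 2127, 2128, 2132, 2133, 2134, 2138, 2139, 2144, 2145 → 22.

22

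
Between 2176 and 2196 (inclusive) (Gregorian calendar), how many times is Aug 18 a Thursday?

3

Track Aug 18's weekday year by year (advancing +1, or +2 across a Feb 29):
  2176: Sun  2177: Mon (+1)  2178: Tue (+1)  2179: Wed (+1)  2180: Fri (+2)
  2181: Sat (+1)  2182: Sun (+1)  2183: Mon (+1)  2184: Wed (+2)  2185: Thu (+1) ✓
  2186: Fri (+1)  2187: Sat (+1)  2188: Mon (+2)  2189: Tue (+1)  2190: Wed (+1)
  2191: Thu (+1) ✓  2192: Sat (+2)  2193: Sun (+1)  2194: Mon (+1)  2195: Tue (+1)
  2196: Thu (+2) ✓
Thursday years: 2185, 2191, 2196 — 3 in total.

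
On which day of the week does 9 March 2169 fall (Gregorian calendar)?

Thursday

January 1, 2169 is a Sunday.
March 9 is day 68 of the year, i.e. 67 days after Jan 1.
67 mod 7 = 4, so advance 4 weekdays from Sunday: Thursday.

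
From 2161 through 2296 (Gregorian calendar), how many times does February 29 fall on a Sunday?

Leap years in 2161–2296: 33 of them.
Feb 29 weekday advances by 5 (mod 7) from one leap year to the next four years later (or differs when a century non-leap intervenes).
Leap-day weekdays: 2164:Wed 2168:Mon 2172:Sat 2176:Thu 2180:Tue 2184:Sun✓ 2188:Fri 2192:Wed 2196:Mon 2204:Wed 2208:Mon 2212:Sat 2216:Thu …(7 more)… 2248:Tue 2252:Sun✓ 2256:Fri 2260:Wed 2264:Mon 2268:Sat 2272:Thu 2276:Tue 2280:Sun✓ 2284:Fri 2288:Wed 2292:Mon 2296:Sat
Sunday: 2184, 2224, 2252, 2280 → 4.

4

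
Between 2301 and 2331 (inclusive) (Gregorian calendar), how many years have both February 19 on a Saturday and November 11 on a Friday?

3

Check each year's weekday for February 19 and November 11:
  2301: Tue/Mon  2302: Wed/Tue  2303: Thu/Wed  2304: Fri/Fri  2305: Sun/Sat  2306: Mon/Sun  2307: Tue/Mon  2308: Wed/Wed  2309: Fri/Thu  2310: Sat/Fri ✓  2311: Sun/Sat  2312: Mon/Mon  2313: Wed/Tue  2314: Thu/Wed  …(3 more)…  2318: Tue/Mon  2319: Wed/Tue  2320: Thu/Thu  2321: Sat/Fri ✓  2322: Sun/Sat  2323: Mon/Sun  2324: Tue/Tue  2325: Thu/Wed  2326: Fri/Thu  2327: Sat/Fri ✓  2328: Sun/Sun  2329: Tue/Mon  2330: Wed/Tue  2331: Thu/Wed
Both conditions hold in: 2310, 2321, 2327 — 3.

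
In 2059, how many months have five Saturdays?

A month of length L has five Saturdays iff its first Saturday is on day ≤ L−28 (so day 1–3 in a 31-day month, 1–2 in a 30-day month, day 1 in a leap February).
Checking each month of 2059: Jan starts Wed (31d); Feb starts Sat (28d); Mar starts Sat (31d) ✓; Apr starts Tue (30d); May starts Thu (31d) ✓; Jun starts Sun (30d); Jul starts Tue (31d); Aug starts Fri (31d) ✓; Sep starts Mon (30d); Oct starts Wed (31d); Nov starts Sat (30d) ✓; Dec starts Mon (31d).
Five-Saturday months: March, May, August, November → 4.

4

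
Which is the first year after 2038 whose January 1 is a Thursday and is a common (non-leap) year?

Jan 1 advances by 2 weekdays after a leap year and by 1 after a common year.
2038: Jan 1 is Friday.
2039: Saturday
2040: Sunday (leap)
2041: Tuesday
2042: Wednesday
2043: Thursday
2043 begins on a Thursday and is a common year.

2043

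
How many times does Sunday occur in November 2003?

November 2003 has 30 days and begins on Saturday.
The first Sunday is November 2.
Sundays fall on 2, 9, 16, 23, 30 — that's 5.

5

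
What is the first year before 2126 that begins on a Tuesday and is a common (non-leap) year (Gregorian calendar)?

Jan 1 advances by 2 weekdays after a leap year and by 1 after a common year.
2126: Jan 1 is Tuesday.
2125: Monday
2124: Saturday (leap)
2123: Friday
2122: Thursday
2121: Wednesday
2120: Monday (leap)
2119: Sunday
2118: Saturday
2117: Friday
2116: Wednesday (leap)
2115: Tuesday
2115 begins on a Tuesday and is a common year.

2115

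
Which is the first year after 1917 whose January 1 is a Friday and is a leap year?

1932

Jan 1 advances by 2 weekdays after a leap year and by 1 after a common year.
1917: Jan 1 is Monday.
1918: Tuesday
1919: Wednesday
1920: Thursday (leap)
1921: Saturday
1922: Sunday
1923: Monday
1924: Tuesday (leap)
1925: Thursday
1926: Friday
1927: Saturday
1928: Sunday (leap)
1929: Tuesday
1930: Wednesday
1931: Thursday
1932: Friday (leap)
1932 begins on a Friday and is a leap year.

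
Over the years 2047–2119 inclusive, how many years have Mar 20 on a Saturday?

11

Track Mar 20's weekday year by year (advancing +1, or +2 across a Feb 29):
  2047: Wed  2048: Fri (+2)  2049: Sat (+1) ✓  2050: Sun (+1)  2051: Mon (+1)
  2052: Wed (+2)  2053: Thu (+1)  2054: Fri (+1)  2055: Sat (+1) ✓  2056: Mon (+2)
  2057: Tue (+1)  2058: Wed (+1)  2059: Thu (+1)  2060: Sat (+2) ✓  … (45 more years) …
  2106: Sat (+1) ✓  2107: Sun (+1)  2108: Tue (+2)  2109: Wed (+1)  2110: Thu (+1)
  2111: Fri (+1)  2112: Sun (+2)  2113: Mon (+1)  2114: Tue (+1)  2115: Wed (+1)
  2116: Fri (+2)  2117: Sat (+1) ✓  2118: Sun (+1)  2119: Mon (+1)
Saturday years: 2049, 2055, 2060, 2066, 2077, 2083, 2088, 2094, 2100, 2106, 2117 — 11 in total.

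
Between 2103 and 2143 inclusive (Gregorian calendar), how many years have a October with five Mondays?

October has 31 days; it has five Mondays when Monday falls among the first (month-length − 28) days — i.e. when October 1 is one of Monday/Sunday/Saturday.
October 1 by year: 2103:Mon✓ 2104:Wed 2105:Thu 2106:Fri 2107:Sat✓ 2108:Mon✓ 2109:Tue 2110:Wed 2111:Thu 2112:Sat✓ 2113:Sun✓ 2114:Mon✓ 2115:Tue 2116:Thu 2117:Fri …(11 more)… 2129:Sat✓ 2130:Sun✓ 2131:Mon✓ 2132:Wed 2133:Thu 2134:Fri 2135:Sat✓ 2136:Mon✓ 2137:Tue 2138:Wed 2139:Thu 2140:Sat✓ 2141:Sun✓ 2142:Mon✓ 2143:Tue
Years with five Mondays: 2103, 2107, 2108, 2112, 2113, 2114, 2118, 2119, 2124, 2125, 2129, 2130, 2131, 2135, 2136, 2140, 2141, 2142 → 18.

18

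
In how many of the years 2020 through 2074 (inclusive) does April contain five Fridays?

16

April has 30 days; it has five Fridays when Friday falls among the first (month-length − 28) days — i.e. when April 1 is one of Friday/Thursday.
April 1 by year: 2020:Wed 2021:Thu✓ 2022:Fri✓ 2023:Sat 2024:Mon 2025:Tue 2026:Wed 2027:Thu✓ 2028:Sat 2029:Sun 2030:Mon 2031:Tue 2032:Thu✓ 2033:Fri✓ 2034:Sat …(25 more)… 2060:Thu✓ 2061:Fri✓ 2062:Sat 2063:Sun 2064:Tue 2065:Wed 2066:Thu✓ 2067:Fri✓ 2068:Sun 2069:Mon 2070:Tue 2071:Wed 2072:Fri✓ 2073:Sat 2074:Sun
Years with five Fridays: 2021, 2022, 2027, 2032, 2033, 2038, 2039, 2044, 2049, 2050, 2055, 2060, 2061, 2066, 2067, 2072 → 16.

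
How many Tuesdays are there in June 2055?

5

June 2055 has 30 days and begins on Tuesday.
The first Tuesday is June 1.
Tuesdays fall on 1, 8, 15, 22, 29 — that's 5.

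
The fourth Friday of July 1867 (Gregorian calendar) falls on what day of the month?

July 1, 1867 is a Monday, so the first Friday is the 5th.
The fourth Friday is 5 + 21 = 26.

26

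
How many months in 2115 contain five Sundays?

4

A month of length L has five Sundays iff its first Sunday is on day ≤ L−28 (so day 1–3 in a 31-day month, 1–2 in a 30-day month, day 1 in a leap February).
Checking each month of 2115: Jan starts Tue (31d); Feb starts Fri (28d); Mar starts Fri (31d) ✓; Apr starts Mon (30d); May starts Wed (31d); Jun starts Sat (30d) ✓; Jul starts Mon (31d); Aug starts Thu (31d); Sep starts Sun (30d) ✓; Oct starts Tue (31d); Nov starts Fri (30d); Dec starts Sun (31d) ✓.
Five-Sunday months: March, June, September, December → 4.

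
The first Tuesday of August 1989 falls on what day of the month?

August 1, 1989 is a Tuesday, so the first Tuesday is the 1st.
The first Tuesday is 1 + 0 = 1.

1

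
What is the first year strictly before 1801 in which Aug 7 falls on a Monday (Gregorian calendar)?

1797

From one year to the next, a fixed date's weekday advances by 1, or by 2 when a Feb 29 lies between the two dates.
1801: August 7 is Friday.
1800: Thursday (−1)
1799: Wednesday (−1)
1798: Tuesday (−1)
1797: Monday (−1)
Aug 7 falls on a Monday in 1797.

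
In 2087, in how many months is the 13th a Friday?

Check the 13th of each month of 2087: Jan 13: Mon, Feb 13: Thu, Mar 13: Thu, Apr 13: Sun, May 13: Tue, Jun 13: Fri, Jul 13: Sun, Aug 13: Wed, Sep 13: Sat, Oct 13: Mon, Nov 13: Thu, Dec 13: Sat.
Friday occurs in June — 1 month.

1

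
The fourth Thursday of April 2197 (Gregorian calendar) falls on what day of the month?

April 1, 2197 is a Saturday, so the first Thursday is the 6th.
The fourth Thursday is 6 + 21 = 27.

27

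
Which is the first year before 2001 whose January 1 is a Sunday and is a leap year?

Jan 1 advances by 2 weekdays after a leap year and by 1 after a common year.
2001: Jan 1 is Monday.
2000: Saturday (leap)
1999: Friday
1998: Thursday
1997: Wednesday
1996: Monday (leap)
1995: Sunday
1994: Saturday
1993: Friday
1992: Wednesday (leap)
1991: Tuesday
1990: Monday
1989: Sunday
1988: Friday (leap)
1987: Thursday
1986: Wednesday
1985: Tuesday
1984: Sunday (leap)
1984 begins on a Sunday and is a leap year.

1984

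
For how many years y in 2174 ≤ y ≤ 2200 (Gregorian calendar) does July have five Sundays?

12

July has 31 days; it has five Sundays when Sunday falls among the first (month-length − 28) days — i.e. when July 1 is one of Sunday/Saturday/Friday.
July 1 by year: 2174:Fri✓ 2175:Sat✓ 2176:Mon 2177:Tue 2178:Wed 2179:Thu 2180:Sat✓ 2181:Sun✓ 2182:Mon 2183:Tue 2184:Thu 2185:Fri✓ 2186:Sat✓ 2187:Sun✓ 2188:Tue 2189:Wed 2190:Thu 2191:Fri✓ 2192:Sun✓ 2193:Mon 2194:Tue 2195:Wed 2196:Fri✓ 2197:Sat✓ 2198:Sun✓ 2199:Mon 2200:Tue
Years with five Sundays: 2174, 2175, 2180, 2181, 2185, 2186, 2187, 2191, 2192, 2196, 2197, 2198 → 12.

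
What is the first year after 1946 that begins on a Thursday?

1948

Jan 1 advances by 2 weekdays after a leap year and by 1 after a common year.
1946: Jan 1 is Tuesday.
1947: Wednesday
1948: Thursday (leap)
1948 begins on a Thursday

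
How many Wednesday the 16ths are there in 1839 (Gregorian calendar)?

Check the 16th of each month of 1839: Jan 16: Wed, Feb 16: Sat, Mar 16: Sat, Apr 16: Tue, May 16: Thu, Jun 16: Sun, Jul 16: Tue, Aug 16: Fri, Sep 16: Mon, Oct 16: Wed, Nov 16: Sat, Dec 16: Mon.
Wednesday occurs in January, October — 2 months.

2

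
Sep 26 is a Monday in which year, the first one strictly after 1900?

From one year to the next, a fixed date's weekday advances by 1, or by 2 when a Feb 29 lies between the two dates.
1900: September 26 is Wednesday.
1901: Thursday (+1)
1902: Friday (+1)
1903: Saturday (+1)
1904: Monday (+2)
Sep 26 falls on a Monday in 1904.

1904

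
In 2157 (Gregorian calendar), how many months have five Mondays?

A month of length L has five Mondays iff its first Monday is on day ≤ L−28 (so day 1–3 in a 31-day month, 1–2 in a 30-day month, day 1 in a leap February).
Checking each month of 2157: Jan starts Sat (31d) ✓; Feb starts Tue (28d); Mar starts Tue (31d); Apr starts Fri (30d); May starts Sun (31d) ✓; Jun starts Wed (30d); Jul starts Fri (31d); Aug starts Mon (31d) ✓; Sep starts Thu (30d); Oct starts Sat (31d) ✓; Nov starts Tue (30d); Dec starts Thu (31d).
Five-Monday months: January, May, August, October → 4.

4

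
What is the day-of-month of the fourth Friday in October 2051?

October 1, 2051 is a Sunday, so the first Friday is the 6th.
The fourth Friday is 6 + 21 = 27.

27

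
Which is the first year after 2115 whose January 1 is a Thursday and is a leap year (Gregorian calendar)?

Jan 1 advances by 2 weekdays after a leap year and by 1 after a common year.
2115: Jan 1 is Tuesday.
2116: Wednesday (leap)
2117: Friday
2118: Saturday
2119: Sunday
2120: Monday (leap)
2121: Wednesday
2122: Thursday
2123: Friday
2124: Saturday (leap)
2125: Monday
2126: Tuesday
2127: Wednesday
2128: Thursday (leap)
2128 begins on a Thursday and is a leap year.

2128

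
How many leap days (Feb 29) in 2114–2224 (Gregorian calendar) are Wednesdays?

Leap years in 2114–2224: 27 of them.
Feb 29 weekday advances by 5 (mod 7) from one leap year to the next four years later (or differs when a century non-leap intervenes).
Leap-day weekdays: 2116:Sat 2120:Thu 2124:Tue 2128:Sun 2132:Fri 2136:Wed✓ 2140:Mon 2144:Sat 2148:Thu 2152:Tue 2156:Sun 2160:Fri 2164:Wed✓ 2168:Mon 2172:Sat 2176:Thu 2180:Tue 2184:Sun 2188:Fri 2192:Wed✓ 2196:Mon 2204:Wed✓ 2208:Mon 2212:Sat 2216:Thu 2220:Tue 2224:Sun
Wednesday: 2136, 2164, 2192, 2204 → 4.

4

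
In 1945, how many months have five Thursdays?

A month of length L has five Thursdays iff its first Thursday is on day ≤ L−28 (so day 1–3 in a 31-day month, 1–2 in a 30-day month, day 1 in a leap February).
Checking each month of 1945: Jan starts Mon (31d); Feb starts Thu (28d); Mar starts Thu (31d) ✓; Apr starts Sun (30d); May starts Tue (31d) ✓; Jun starts Fri (30d); Jul starts Sun (31d); Aug starts Wed (31d) ✓; Sep starts Sat (30d); Oct starts Mon (31d); Nov starts Thu (30d) ✓; Dec starts Sat (31d).
Five-Thursday months: March, May, August, November → 4.

4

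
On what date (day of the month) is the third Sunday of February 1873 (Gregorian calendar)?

February 1, 1873 is a Saturday, so the first Sunday is the 2nd.
The third Sunday is 2 + 14 = 16.

16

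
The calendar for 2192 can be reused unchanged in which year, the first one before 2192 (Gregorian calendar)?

2164

Two years share a calendar iff Jan 1 falls on the same weekday and both are leap or both are common. 2192: Jan 1 is Sunday, leap year.
2191: Jan 1 Saturday, common
2190: Jan 1 Friday, common
2189: Jan 1 Thursday, common
2188: Jan 1 Tuesday, leap
2187: Jan 1 Monday, common
2186: Jan 1 Sunday, common
2185: Jan 1 Saturday, common
2184: Jan 1 Thursday, leap
2183: Jan 1 Wednesday, common
2182: Jan 1 Tuesday, common
2181: Jan 1 Monday, common
2180: Jan 1 Saturday, leap
2179: Jan 1 Friday, common
2178: Jan 1 Thursday, common
2177: Jan 1 Wednesday, common
2176: Jan 1 Monday, leap
2175: Jan 1 Sunday, common
2174: Jan 1 Saturday, common
2173: Jan 1 Friday, common
2172: Jan 1 Wednesday, leap
2171: Jan 1 Tuesday, common
2170: Jan 1 Monday, common
2169: Jan 1 Sunday, common
2168: Jan 1 Friday, leap
2167: Jan 1 Thursday, common
2166: Jan 1 Wednesday, common
2165: Jan 1 Tuesday, common
2164: Jan 1 Sunday, leap
2164 matches on both conditions.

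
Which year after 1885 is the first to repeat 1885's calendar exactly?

1891

Two years share a calendar iff Jan 1 falls on the same weekday and both are leap or both are common. 1885: Jan 1 is Thursday, common year.
1886: Jan 1 Friday, common
1887: Jan 1 Saturday, common
1888: Jan 1 Sunday, leap
1889: Jan 1 Tuesday, common
1890: Jan 1 Wednesday, common
1891: Jan 1 Thursday, common
1891 matches on both conditions.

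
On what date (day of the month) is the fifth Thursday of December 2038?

December 1, 2038 is a Wednesday, so the first Thursday is the 2nd.
The fifth Thursday is 2 + 28 = 30.

30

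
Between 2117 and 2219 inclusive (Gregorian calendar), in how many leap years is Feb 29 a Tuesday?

3

Leap years in 2117–2219: 24 of them.
Feb 29 weekday advances by 5 (mod 7) from one leap year to the next four years later (or differs when a century non-leap intervenes).
Leap-day weekdays: 2120:Thu 2124:Tue✓ 2128:Sun 2132:Fri 2136:Wed 2140:Mon 2144:Sat 2148:Thu 2152:Tue✓ 2156:Sun 2160:Fri 2164:Wed 2168:Mon 2172:Sat 2176:Thu 2180:Tue✓ 2184:Sun 2188:Fri 2192:Wed 2196:Mon 2204:Wed 2208:Mon 2212:Sat 2216:Thu
Tuesday: 2124, 2152, 2180 → 3.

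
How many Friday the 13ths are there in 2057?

2

Check the 13th of each month of 2057: Jan 13: Sat, Feb 13: Tue, Mar 13: Tue, Apr 13: Fri, May 13: Sun, Jun 13: Wed, Jul 13: Fri, Aug 13: Mon, Sep 13: Thu, Oct 13: Sat, Nov 13: Tue, Dec 13: Thu.
Friday occurs in April, July — 2 months.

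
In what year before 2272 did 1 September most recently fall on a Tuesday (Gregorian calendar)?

2268

From one year to the next, a fixed date's weekday advances by 1, or by 2 when a Feb 29 lies between the two dates.
2272: September 1 is Sunday.
2271: Friday (−2)
2270: Thursday (−1)
2269: Wednesday (−1)
2268: Tuesday (−1)
1 September falls on a Tuesday in 2268.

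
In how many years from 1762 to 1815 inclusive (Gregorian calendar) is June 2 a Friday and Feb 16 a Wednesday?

Check each year's weekday for June 2 and Feb 16:
  1762: Wed/Tue  1763: Thu/Wed  1764: Sat/Thu  1765: Sun/Sat  1766: Mon/Sun  1767: Tue/Mon  1768: Thu/Tue  1769: Fri/Thu  1770: Sat/Fri  1771: Sun/Sat  1772: Tue/Sun  1773: Wed/Tue  1774: Thu/Wed  1775: Fri/Thu  …(26 more)…  1802: Wed/Tue  1803: Thu/Wed  1804: Sat/Thu  1805: Sun/Sat  1806: Mon/Sun  1807: Tue/Mon  1808: Thu/Tue  1809: Fri/Thu  1810: Sat/Fri  1811: Sun/Sat  1812: Tue/Sun  1813: Wed/Tue  1814: Thu/Wed  1815: Fri/Thu
Both conditions hold in: 1780 — 1.

1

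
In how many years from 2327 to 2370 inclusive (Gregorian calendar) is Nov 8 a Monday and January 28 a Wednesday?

1

Check each year's weekday for Nov 8 and January 28:
  2327: Tue/Fri  2328: Thu/Sat  2329: Fri/Mon  2330: Sat/Tue  2331: Sun/Wed  2332: Tue/Thu  2333: Wed/Sat  2334: Thu/Sun  2335: Fri/Mon  2336: Sun/Tue  2337: Mon/Thu  2338: Tue/Fri  2339: Wed/Sat  2340: Fri/Sun  …(16 more)…  2357: Fri/Mon  2358: Sat/Tue  2359: Sun/Wed  2360: Tue/Thu  2361: Wed/Sat  2362: Thu/Sun  2363: Fri/Mon  2364: Sun/Tue  2365: Mon/Thu  2366: Tue/Fri  2367: Wed/Sat  2368: Fri/Sun  2369: Sat/Tue  2370: Sun/Wed
Both conditions hold in: 2348 — 1.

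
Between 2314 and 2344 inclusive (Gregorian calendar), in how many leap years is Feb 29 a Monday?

Leap years in 2314–2344: 8 of them.
Feb 29 weekday advances by 5 (mod 7) from one leap year to the next four years later (or differs when a century non-leap intervenes).
Leap-day weekdays: 2316:Tue 2320:Sun 2324:Fri 2328:Wed 2332:Mon✓ 2336:Sat 2340:Thu 2344:Tue
Monday: 2332 → 1.

1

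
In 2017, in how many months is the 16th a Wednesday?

Check the 16th of each month of 2017: Jan 16: Mon, Feb 16: Thu, Mar 16: Thu, Apr 16: Sun, May 16: Tue, Jun 16: Fri, Jul 16: Sun, Aug 16: Wed, Sep 16: Sat, Oct 16: Mon, Nov 16: Thu, Dec 16: Sat.
Wednesday occurs in August — 1 month.

1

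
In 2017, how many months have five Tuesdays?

A month of length L has five Tuesdays iff its first Tuesday is on day ≤ L−28 (so day 1–3 in a 31-day month, 1–2 in a 30-day month, day 1 in a leap February).
Checking each month of 2017: Jan starts Sun (31d) ✓; Feb starts Wed (28d); Mar starts Wed (31d); Apr starts Sat (30d); May starts Mon (31d) ✓; Jun starts Thu (30d); Jul starts Sat (31d); Aug starts Tue (31d) ✓; Sep starts Fri (30d); Oct starts Sun (31d) ✓; Nov starts Wed (30d); Dec starts Fri (31d).
Five-Tuesday months: January, May, August, October → 4.

4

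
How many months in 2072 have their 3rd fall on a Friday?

1

Check the 3rd of each month of 2072: Jan 3: Sun, Feb 3: Wed, Mar 3: Thu, Apr 3: Sun, May 3: Tue, Jun 3: Fri, Jul 3: Sun, Aug 3: Wed, Sep 3: Sat, Oct 3: Mon, Nov 3: Thu, Dec 3: Sat.
Friday occurs in June — 1 month.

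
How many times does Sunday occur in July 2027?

July 2027 has 31 days and begins on Thursday.
The first Sunday is July 4.
Sundays fall on 4, 11, 18, 25 — that's 4.

4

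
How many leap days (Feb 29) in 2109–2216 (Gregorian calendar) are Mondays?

5

Leap years in 2109–2216: 26 of them.
Feb 29 weekday advances by 5 (mod 7) from one leap year to the next four years later (or differs when a century non-leap intervenes).
Leap-day weekdays: 2112:Mon✓ 2116:Sat 2120:Thu 2124:Tue 2128:Sun 2132:Fri 2136:Wed 2140:Mon✓ 2144:Sat 2148:Thu 2152:Tue 2156:Sun 2160:Fri 2164:Wed 2168:Mon✓ 2172:Sat 2176:Thu 2180:Tue 2184:Sun 2188:Fri 2192:Wed 2196:Mon✓ 2204:Wed 2208:Mon✓ 2212:Sat 2216:Thu
Monday: 2112, 2140, 2168, 2196, 2208 → 5.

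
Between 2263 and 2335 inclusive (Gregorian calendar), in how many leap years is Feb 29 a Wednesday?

2

Leap years in 2263–2335: 17 of them.
Feb 29 weekday advances by 5 (mod 7) from one leap year to the next four years later (or differs when a century non-leap intervenes).
Leap-day weekdays: 2264:Mon 2268:Sat 2272:Thu 2276:Tue 2280:Sun 2284:Fri 2288:Wed✓ 2292:Mon 2296:Sat 2304:Mon 2308:Sat 2312:Thu 2316:Tue 2320:Sun 2324:Fri 2328:Wed✓ 2332:Mon
Wednesday: 2288, 2328 → 2.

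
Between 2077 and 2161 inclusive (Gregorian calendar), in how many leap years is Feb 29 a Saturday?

2

Leap years in 2077–2161: 20 of them.
Feb 29 weekday advances by 5 (mod 7) from one leap year to the next four years later (or differs when a century non-leap intervenes).
Leap-day weekdays: 2080:Thu 2084:Tue 2088:Sun 2092:Fri 2096:Wed 2104:Fri 2108:Wed 2112:Mon 2116:Sat✓ 2120:Thu 2124:Tue 2128:Sun 2132:Fri 2136:Wed 2140:Mon 2144:Sat✓ 2148:Thu 2152:Tue 2156:Sun 2160:Fri
Saturday: 2116, 2144 → 2.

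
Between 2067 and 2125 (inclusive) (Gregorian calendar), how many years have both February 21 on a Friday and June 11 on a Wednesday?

Check each year's weekday for February 21 and June 11:
  2067: Mon/Sat  2068: Tue/Mon  2069: Thu/Tue  2070: Fri/Wed ✓  2071: Sat/Thu  2072: Sun/Sat  2073: Tue/Sun  2074: Wed/Mon  2075: Thu/Tue  2076: Fri/Thu  2077: Sun/Fri  2078: Mon/Sat  2079: Tue/Sun  2080: Wed/Tue  …(31 more)…  2112: Sun/Sat  2113: Tue/Sun  2114: Wed/Mon  2115: Thu/Tue  2116: Fri/Thu  2117: Sun/Fri  2118: Mon/Sat  2119: Tue/Sun  2120: Wed/Tue  2121: Fri/Wed ✓  2122: Sat/Thu  2123: Sun/Fri  2124: Mon/Sun  2125: Wed/Mon
Both conditions hold in: 2070, 2081, 2087, 2098, 2110, 2121 — 6.

6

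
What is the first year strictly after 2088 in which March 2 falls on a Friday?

From one year to the next, a fixed date's weekday advances by 1, or by 2 when a Feb 29 lies between the two dates.
2088: March 2 is Tuesday.
2089: Wednesday (+1)
2090: Thursday (+1)
2091: Friday (+1)
March 2 falls on a Friday in 2091.

2091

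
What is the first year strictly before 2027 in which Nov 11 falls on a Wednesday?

2026

From one year to the next, a fixed date's weekday advances by 1, or by 2 when a Feb 29 lies between the two dates.
2027: November 11 is Thursday.
2026: Wednesday (−1)
Nov 11 falls on a Wednesday in 2026.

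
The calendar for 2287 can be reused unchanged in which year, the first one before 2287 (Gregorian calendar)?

2281

Two years share a calendar iff Jan 1 falls on the same weekday and both are leap or both are common. 2287: Jan 1 is Saturday, common year.
2286: Jan 1 Friday, common
2285: Jan 1 Thursday, common
2284: Jan 1 Tuesday, leap
2283: Jan 1 Monday, common
2282: Jan 1 Sunday, common
2281: Jan 1 Saturday, common
2281 matches on both conditions.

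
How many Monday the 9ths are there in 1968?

Check the 9th of each month of 1968: Jan 9: Tue, Feb 9: Fri, Mar 9: Sat, Apr 9: Tue, May 9: Thu, Jun 9: Sun, Jul 9: Tue, Aug 9: Fri, Sep 9: Mon, Oct 9: Wed, Nov 9: Sat, Dec 9: Mon.
Monday occurs in September, December — 2 months.

2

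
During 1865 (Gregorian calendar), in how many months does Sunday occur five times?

5

A month of length L has five Sundays iff its first Sunday is on day ≤ L−28 (so day 1–3 in a 31-day month, 1–2 in a 30-day month, day 1 in a leap February).
Checking each month of 1865: Jan starts Sun (31d) ✓; Feb starts Wed (28d); Mar starts Wed (31d); Apr starts Sat (30d) ✓; May starts Mon (31d); Jun starts Thu (30d); Jul starts Sat (31d) ✓; Aug starts Tue (31d); Sep starts Fri (30d); Oct starts Sun (31d) ✓; Nov starts Wed (30d); Dec starts Fri (31d) ✓.
Five-Sunday months: January, April, July, October, December → 5.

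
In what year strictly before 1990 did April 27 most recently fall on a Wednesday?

From one year to the next, a fixed date's weekday advances by 1, or by 2 when a Feb 29 lies between the two dates.
1990: April 27 is Friday.
1989: Thursday (−1)
1988: Wednesday (−1)
April 27 falls on a Wednesday in 1988.

1988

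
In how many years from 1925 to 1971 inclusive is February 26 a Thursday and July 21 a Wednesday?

1

Check each year's weekday for February 26 and July 21:
  1925: Thu/Tue  1926: Fri/Wed  1927: Sat/Thu  1928: Sun/Sat  1929: Tue/Sun  1930: Wed/Mon  1931: Thu/Tue  1932: Fri/Thu  1933: Sun/Fri  1934: Mon/Sat  1935: Tue/Sun  1936: Wed/Tue  1937: Fri/Wed  1938: Sat/Thu  …(19 more)…  1958: Wed/Mon  1959: Thu/Tue  1960: Fri/Thu  1961: Sun/Fri  1962: Mon/Sat  1963: Tue/Sun  1964: Wed/Tue  1965: Fri/Wed  1966: Sat/Thu  1967: Sun/Fri  1968: Mon/Sun  1969: Wed/Mon  1970: Thu/Tue  1971: Fri/Wed
Both conditions hold in: 1948 — 1.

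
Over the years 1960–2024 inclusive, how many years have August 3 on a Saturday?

10

Track August 3's weekday year by year (advancing +1, or +2 across a Feb 29):
  1960: Wed  1961: Thu (+1)  1962: Fri (+1)  1963: Sat (+1) ✓  1964: Mon (+2)
  1965: Tue (+1)  1966: Wed (+1)  1967: Thu (+1)  1968: Sat (+2) ✓  1969: Sun (+1)
  1970: Mon (+1)  1971: Tue (+1)  1972: Thu (+2)  1973: Fri (+1)  … (37 more years) …
  2011: Wed (+1)  2012: Fri (+2)  2013: Sat (+1) ✓  2014: Sun (+1)  2015: Mon (+1)
  2016: Wed (+2)  2017: Thu (+1)  2018: Fri (+1)  2019: Sat (+1) ✓  2020: Mon (+2)
  2021: Tue (+1)  2022: Wed (+1)  2023: Thu (+1)  2024: Sat (+2) ✓
Saturday years: 1963, 1968, 1974, 1985, 1991, 1996, 2002, 2013, 2019, 2024 — 10 in total.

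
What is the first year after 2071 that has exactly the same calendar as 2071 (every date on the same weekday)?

Two years share a calendar iff Jan 1 falls on the same weekday and both are leap or both are common. 2071: Jan 1 is Thursday, common year.
2072: Jan 1 Friday, leap
2073: Jan 1 Sunday, common
2074: Jan 1 Monday, common
2075: Jan 1 Tuesday, common
2076: Jan 1 Wednesday, leap
2077: Jan 1 Friday, common
2078: Jan 1 Saturday, common
2079: Jan 1 Sunday, common
2080: Jan 1 Monday, leap
2081: Jan 1 Wednesday, common
2082: Jan 1 Thursday, common
2082 matches on both conditions.

2082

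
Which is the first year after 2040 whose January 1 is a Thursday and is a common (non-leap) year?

2043

Jan 1 advances by 2 weekdays after a leap year and by 1 after a common year.
2040: Jan 1 is Sunday (leap).
2041: Tuesday
2042: Wednesday
2043: Thursday
2043 begins on a Thursday and is a common year.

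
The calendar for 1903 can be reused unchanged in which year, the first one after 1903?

Two years share a calendar iff Jan 1 falls on the same weekday and both are leap or both are common. 1903: Jan 1 is Thursday, common year.
1904: Jan 1 Friday, leap
1905: Jan 1 Sunday, common
1906: Jan 1 Monday, common
1907: Jan 1 Tuesday, common
1908: Jan 1 Wednesday, leap
1909: Jan 1 Friday, common
1910: Jan 1 Saturday, common
1911: Jan 1 Sunday, common
1912: Jan 1 Monday, leap
1913: Jan 1 Wednesday, common
1914: Jan 1 Thursday, common
1914 matches on both conditions.

1914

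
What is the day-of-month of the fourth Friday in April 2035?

27

April 1, 2035 is a Sunday, so the first Friday is the 6th.
The fourth Friday is 6 + 21 = 27.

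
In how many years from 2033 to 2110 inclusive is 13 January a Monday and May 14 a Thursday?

Check each year's weekday for 13 January and May 14:
  2033: Thu/Sat  2034: Fri/Sun  2035: Sat/Mon  2036: Sun/Wed  2037: Tue/Thu  2038: Wed/Fri  2039: Thu/Sat  2040: Fri/Mon  2041: Sun/Tue  2042: Mon/Wed  2043: Tue/Thu  2044: Wed/Sat  2045: Fri/Sun  2046: Sat/Mon  …(50 more)…  2097: Sun/Tue  2098: Mon/Wed  2099: Tue/Thu  2100: Wed/Fri  2101: Thu/Sat  2102: Fri/Sun  2103: Sat/Mon  2104: Sun/Wed  2105: Tue/Thu  2106: Wed/Fri  2107: Thu/Sat  2108: Fri/Mon  2109: Sun/Tue  2110: Mon/Wed
Both conditions hold in: 2048, 2076 — 2.

2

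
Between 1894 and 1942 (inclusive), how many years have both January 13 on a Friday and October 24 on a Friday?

0

Check each year's weekday for January 13 and October 24:
  1894: Sat/Wed  1895: Sun/Thu  1896: Mon/Sat  1897: Wed/Sun  1898: Thu/Mon  1899: Fri/Tue  1900: Sat/Wed  1901: Sun/Thu  1902: Mon/Fri  1903: Tue/Sat  1904: Wed/Mon  1905: Fri/Tue  1906: Sat/Wed  1907: Sun/Thu  …(21 more)…  1929: Sun/Thu  1930: Mon/Fri  1931: Tue/Sat  1932: Wed/Mon  1933: Fri/Tue  1934: Sat/Wed  1935: Sun/Thu  1936: Mon/Sat  1937: Wed/Sun  1938: Thu/Mon  1939: Fri/Tue  1940: Sat/Thu  1941: Mon/Fri  1942: Tue/Sat
Both conditions hold in: no year — 0.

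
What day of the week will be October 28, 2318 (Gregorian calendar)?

January 1, 2318 is a Tuesday.
October 28 is day 301 of the year, i.e. 300 days after Jan 1.
300 mod 7 = 6, so advance 6 weekdays from Tuesday: Monday.

Monday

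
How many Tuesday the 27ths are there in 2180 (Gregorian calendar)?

1

Check the 27th of each month of 2180: Jan 27: Thu, Feb 27: Sun, Mar 27: Mon, Apr 27: Thu, May 27: Sat, Jun 27: Tue, Jul 27: Thu, Aug 27: Sun, Sep 27: Wed, Oct 27: Fri, Nov 27: Mon, Dec 27: Wed.
Tuesday occurs in June — 1 month.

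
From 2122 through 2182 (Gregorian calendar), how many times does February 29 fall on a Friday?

2

Leap years in 2122–2182: 15 of them.
Feb 29 weekday advances by 5 (mod 7) from one leap year to the next four years later (or differs when a century non-leap intervenes).
Leap-day weekdays: 2124:Tue 2128:Sun 2132:Fri✓ 2136:Wed 2140:Mon 2144:Sat 2148:Thu 2152:Tue 2156:Sun 2160:Fri✓ 2164:Wed 2168:Mon 2172:Sat 2176:Thu 2180:Tue
Friday: 2132, 2160 → 2.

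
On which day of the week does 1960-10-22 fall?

January 1, 1960 is a Friday.
October 22 is day 296 of the year, i.e. 295 days after Jan 1.
295 mod 7 = 1, so advance 1 weekday from Friday: Saturday.

Saturday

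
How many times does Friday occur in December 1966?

December 1966 has 31 days and begins on Thursday.
The first Friday is December 2.
Fridays fall on 2, 9, 16, 23, 30 — that's 5.

5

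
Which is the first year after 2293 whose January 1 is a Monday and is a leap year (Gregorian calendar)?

Jan 1 advances by 2 weekdays after a leap year and by 1 after a common year.
2293: Jan 1 is Sunday.
2294: Monday
2295: Tuesday
2296: Wednesday (leap)
2297: Friday
2298: Saturday
2299: Sunday
2300: Monday
2301: Tuesday
2302: Wednesday
2303: Thursday
2304: Friday (leap)
2305: Sunday
2306: Monday
2307: Tuesday
2308: Wednesday (leap)
2309: Friday
2310: Saturday
2311: Sunday
2312: Monday (leap)
2312 begins on a Monday and is a leap year.

2312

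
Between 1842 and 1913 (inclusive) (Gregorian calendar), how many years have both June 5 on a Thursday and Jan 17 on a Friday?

8

Check each year's weekday for June 5 and Jan 17:
  1842: Sun/Mon  1843: Mon/Tue  1844: Wed/Wed  1845: Thu/Fri ✓  1846: Fri/Sat  1847: Sat/Sun  1848: Mon/Mon  1849: Tue/Wed  1850: Wed/Thu  1851: Thu/Fri ✓  1852: Sat/Sat  1853: Sun/Mon  1854: Mon/Tue  1855: Tue/Wed  …(44 more)…  1900: Tue/Wed  1901: Wed/Thu  1902: Thu/Fri ✓  1903: Fri/Sat  1904: Sun/Sun  1905: Mon/Tue  1906: Tue/Wed  1907: Wed/Thu  1908: Fri/Fri  1909: Sat/Sun  1910: Sun/Mon  1911: Mon/Tue  1912: Wed/Wed  1913: Thu/Fri ✓
Both conditions hold in: 1845, 1851, 1862, 1873, 1879, 1890, 1902, 1913 — 8.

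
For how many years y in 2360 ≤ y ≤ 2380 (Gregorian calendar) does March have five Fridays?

March has 31 days; it has five Fridays when Friday falls among the first (month-length − 28) days — i.e. when March 1 is one of Friday/Thursday/Wednesday.
March 1 by year: 2360:Tue 2361:Wed✓ 2362:Thu✓ 2363:Fri✓ 2364:Sun 2365:Mon 2366:Tue 2367:Wed✓ 2368:Fri✓ 2369:Sat 2370:Sun 2371:Mon 2372:Wed✓ 2373:Thu✓ 2374:Fri✓ 2375:Sat 2376:Mon 2377:Tue 2378:Wed✓ 2379:Thu✓ 2380:Sat
Years with five Fridays: 2361, 2362, 2363, 2367, 2368, 2372, 2373, 2374, 2378, 2379 → 10.

10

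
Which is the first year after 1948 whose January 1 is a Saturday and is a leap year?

Jan 1 advances by 2 weekdays after a leap year and by 1 after a common year.
1948: Jan 1 is Thursday (leap).
1949: Saturday
1950: Sunday
1951: Monday
1952: Tuesday (leap)
1953: Thursday
1954: Friday
1955: Saturday
1956: Sunday (leap)
1957: Tuesday
1958: Wednesday
1959: Thursday
1960: Friday (leap)
1961: Sunday
1962: Monday
1963: Tuesday
1964: Wednesday (leap)
1965: Friday
1966: Saturday
1967: Sunday
1968: Monday (leap)
1969: Wednesday
1970: Thursday
1971: Friday
1972: Saturday (leap)
1972 begins on a Saturday and is a leap year.

1972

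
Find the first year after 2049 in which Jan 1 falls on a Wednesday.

Jan 1 advances by 2 weekdays after a leap year and by 1 after a common year.
2049: Jan 1 is Friday.
2050: Saturday
2051: Sunday
2052: Monday (leap)
2053: Wednesday
2053 begins on a Wednesday

2053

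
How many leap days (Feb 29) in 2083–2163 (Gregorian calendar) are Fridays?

Leap years in 2083–2163: 19 of them.
Feb 29 weekday advances by 5 (mod 7) from one leap year to the next four years later (or differs when a century non-leap intervenes).
Leap-day weekdays: 2084:Tue 2088:Sun 2092:Fri✓ 2096:Wed 2104:Fri✓ 2108:Wed 2112:Mon 2116:Sat 2120:Thu 2124:Tue 2128:Sun 2132:Fri✓ 2136:Wed 2140:Mon 2144:Sat 2148:Thu 2152:Tue 2156:Sun 2160:Fri✓
Friday: 2092, 2104, 2132, 2160 → 4.

4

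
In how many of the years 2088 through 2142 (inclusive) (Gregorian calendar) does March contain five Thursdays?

25

March has 31 days; it has five Thursdays when Thursday falls among the first (month-length − 28) days — i.e. when March 1 is one of Thursday/Wednesday/Tuesday.
March 1 by year: 2088:Mon 2089:Tue✓ 2090:Wed✓ 2091:Thu✓ 2092:Sat 2093:Sun 2094:Mon 2095:Tue✓ 2096:Thu✓ 2097:Fri 2098:Sat 2099:Sun 2100:Mon 2101:Tue✓ 2102:Wed✓ …(25 more)… 2128:Mon 2129:Tue✓ 2130:Wed✓ 2131:Thu✓ 2132:Sat 2133:Sun 2134:Mon 2135:Tue✓ 2136:Thu✓ 2137:Fri 2138:Sat 2139:Sun 2140:Tue✓ 2141:Wed✓ 2142:Thu✓
Years with five Thursdays: 2089, 2090, 2091, 2095, 2096, 2101, 2102, 2103, 2107, 2108, 2112, 2113, 2114, 2118, 2119, 2124, 2125, 2129, 2130, 2131, 2135, 2136, 2140, 2141, 2142 → 25.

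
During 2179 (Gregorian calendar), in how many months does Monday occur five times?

4

A month of length L has five Mondays iff its first Monday is on day ≤ L−28 (so day 1–3 in a 31-day month, 1–2 in a 30-day month, day 1 in a leap February).
Checking each month of 2179: Jan starts Fri (31d); Feb starts Mon (28d); Mar starts Mon (31d) ✓; Apr starts Thu (30d); May starts Sat (31d) ✓; Jun starts Tue (30d); Jul starts Thu (31d); Aug starts Sun (31d) ✓; Sep starts Wed (30d); Oct starts Fri (31d); Nov starts Mon (30d) ✓; Dec starts Wed (31d).
Five-Monday months: March, May, August, November → 4.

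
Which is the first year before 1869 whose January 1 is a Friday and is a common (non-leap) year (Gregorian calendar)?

1858

Jan 1 advances by 2 weekdays after a leap year and by 1 after a common year.
1869: Jan 1 is Friday.
1868: Wednesday (leap)
1867: Tuesday
1866: Monday
1865: Sunday
1864: Friday (leap)
1863: Thursday
1862: Wednesday
1861: Tuesday
1860: Sunday (leap)
1859: Saturday
1858: Friday
1858 begins on a Friday and is a common year.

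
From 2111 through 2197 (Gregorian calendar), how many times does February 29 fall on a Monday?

4

Leap years in 2111–2197: 22 of them.
Feb 29 weekday advances by 5 (mod 7) from one leap year to the next four years later (or differs when a century non-leap intervenes).
Leap-day weekdays: 2112:Mon✓ 2116:Sat 2120:Thu 2124:Tue 2128:Sun 2132:Fri 2136:Wed 2140:Mon✓ 2144:Sat 2148:Thu 2152:Tue 2156:Sun 2160:Fri 2164:Wed 2168:Mon✓ 2172:Sat 2176:Thu 2180:Tue 2184:Sun 2188:Fri 2192:Wed 2196:Mon✓
Monday: 2112, 2140, 2168, 2196 → 4.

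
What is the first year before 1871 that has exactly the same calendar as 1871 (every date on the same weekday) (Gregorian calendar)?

Two years share a calendar iff Jan 1 falls on the same weekday and both are leap or both are common. 1871: Jan 1 is Sunday, common year.
1870: Jan 1 Saturday, common
1869: Jan 1 Friday, common
1868: Jan 1 Wednesday, leap
1867: Jan 1 Tuesday, common
1866: Jan 1 Monday, common
1865: Jan 1 Sunday, common
1865 matches on both conditions.

1865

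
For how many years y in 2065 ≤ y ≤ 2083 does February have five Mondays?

1

February has 28 days (29 in leap years); it has five Mondays when Monday falls among the first (month-length − 28) days — i.e. when February 1 is Monday in a leap year (never in a common year).
February 1 by year: 2065:Sun 2066:Mon 2067:Tue 2068:Wed 2069:Fri 2070:Sat 2071:Sun 2072:Mon✓ 2073:Wed 2074:Thu 2075:Fri 2076:Sat 2077:Mon 2078:Tue 2079:Wed 2080:Thu 2081:Sat 2082:Sun 2083:Mon
Years with five Mondays: 2072 → 1.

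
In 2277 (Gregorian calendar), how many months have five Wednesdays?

A month of length L has five Wednesdays iff its first Wednesday is on day ≤ L−28 (so day 1–3 in a 31-day month, 1–2 in a 30-day month, day 1 in a leap February).
Checking each month of 2277: Jan starts Mon (31d) ✓; Feb starts Thu (28d); Mar starts Thu (31d); Apr starts Sun (30d); May starts Tue (31d) ✓; Jun starts Fri (30d); Jul starts Sun (31d); Aug starts Wed (31d) ✓; Sep starts Sat (30d); Oct starts Mon (31d) ✓; Nov starts Thu (30d); Dec starts Sat (31d).
Five-Wednesday months: January, May, August, October → 4.

4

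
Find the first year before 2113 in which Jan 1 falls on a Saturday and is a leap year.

Jan 1 advances by 2 weekdays after a leap year and by 1 after a common year.
2113: Jan 1 is Sunday.
2112: Friday (leap)
2111: Thursday
2110: Wednesday
2109: Tuesday
2108: Sunday (leap)
2107: Saturday
2106: Friday
2105: Thursday
2104: Tuesday (leap)
2103: Monday
2102: Sunday
2101: Saturday
2100: Friday
2099: Thursday
2098: Wednesday
2097: Tuesday
2096: Sunday (leap)
2095: Saturday
2094: Friday
2093: Thursday
2092: Tuesday (leap)
2091: Monday
2090: Sunday
2089: Saturday
2088: Thursday (leap)
2087: Wednesday
2086: Tuesday
2085: Monday
2084: Saturday (leap)
2084 begins on a Saturday and is a leap year.

2084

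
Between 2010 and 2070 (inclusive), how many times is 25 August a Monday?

Track 25 August's weekday year by year (advancing +1, or +2 across a Feb 29):
  2010: Wed  2011: Thu (+1)  2012: Sat (+2)  2013: Sun (+1)  2014: Mon (+1) ✓
  2015: Tue (+1)  2016: Thu (+2)  2017: Fri (+1)  2018: Sat (+1)  2019: Sun (+1)
  2020: Tue (+2)  2021: Wed (+1)  2022: Thu (+1)  2023: Fri (+1)  … (33 more years) …
  2057: Sat (+1)  2058: Sun (+1)  2059: Mon (+1) ✓  2060: Wed (+2)  2061: Thu (+1)
  2062: Fri (+1)  2063: Sat (+1)  2064: Mon (+2) ✓  2065: Tue (+1)  2066: Wed (+1)
  2067: Thu (+1)  2068: Sat (+2)  2069: Sun (+1)  2070: Mon (+1) ✓
Monday years: 2014, 2025, 2031, 2036, 2042, 2053, 2059, 2064, 2070 — 9 in total.

9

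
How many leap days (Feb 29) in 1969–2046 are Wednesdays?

3

Leap years in 1969–2046: 19 of them.
Feb 29 weekday advances by 5 (mod 7) from one leap year to the next four years later (or differs when a century non-leap intervenes).
Leap-day weekdays: 1972:Tue 1976:Sun 1980:Fri 1984:Wed✓ 1988:Mon 1992:Sat 1996:Thu 2000:Tue 2004:Sun 2008:Fri 2012:Wed✓ 2016:Mon 2020:Sat 2024:Thu 2028:Tue 2032:Sun 2036:Fri 2040:Wed✓ 2044:Mon
Wednesday: 1984, 2012, 2040 → 3.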